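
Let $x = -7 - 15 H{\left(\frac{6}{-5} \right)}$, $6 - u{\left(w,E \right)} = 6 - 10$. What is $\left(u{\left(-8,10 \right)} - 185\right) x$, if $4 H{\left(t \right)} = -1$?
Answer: $\frac{2275}{4} \approx 568.75$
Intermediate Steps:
$H{\left(t \right)} = - \frac{1}{4}$ ($H{\left(t \right)} = \frac{1}{4} \left(-1\right) = - \frac{1}{4}$)
$u{\left(w,E \right)} = 10$ ($u{\left(w,E \right)} = 6 - \left(6 - 10\right) = 6 - -4 = 6 + 4 = 10$)
$x = - \frac{13}{4}$ ($x = -7 - - \frac{15}{4} = -7 + \frac{15}{4} = - \frac{13}{4} \approx -3.25$)
$\left(u{\left(-8,10 \right)} - 185\right) x = \left(10 - 185\right) \left(- \frac{13}{4}\right) = \left(-175\right) \left(- \frac{13}{4}\right) = \frac{2275}{4}$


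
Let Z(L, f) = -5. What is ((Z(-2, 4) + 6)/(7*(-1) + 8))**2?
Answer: 1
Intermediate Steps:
((Z(-2, 4) + 6)/(7*(-1) + 8))**2 = ((-5 + 6)/(7*(-1) + 8))**2 = (1/(-7 + 8))**2 = (1/1)**2 = (1*1)**2 = 1**2 = 1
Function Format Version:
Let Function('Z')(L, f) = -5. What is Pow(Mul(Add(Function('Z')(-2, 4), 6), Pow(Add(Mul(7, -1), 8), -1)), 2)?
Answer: 1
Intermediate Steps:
Pow(Mul(Add(Function('Z')(-2, 4), 6), Pow(Add(Mul(7, -1), 8), -1)), 2) = Pow(Mul(Add(-5, 6), Pow(Add(Mul(7, -1), 8), -1)), 2) = Pow(Mul(1, Pow(Add(-7, 8), -1)), 2) = Pow(Mul(1, Pow(1, -1)), 2) = Pow(Mul(1, 1), 2) = Pow(1, 2) = 1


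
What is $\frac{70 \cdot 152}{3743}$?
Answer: $\frac{560}{197} \approx 2.8426$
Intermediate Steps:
$\frac{70 \cdot 152}{3743} = 10640 \cdot \frac{1}{3743} = \frac{560}{197}$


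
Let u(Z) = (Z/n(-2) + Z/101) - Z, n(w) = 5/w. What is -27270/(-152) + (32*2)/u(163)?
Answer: 778871095/4348188 ≈ 179.13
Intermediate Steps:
u(Z) = -702*Z/505 (u(Z) = (Z/((5/(-2))) + Z/101) - Z = (Z/((5*(-½))) + Z*(1/101)) - Z = (Z/(-5/2) + Z/101) - Z = (Z*(-⅖) + Z/101) - Z = (-2*Z/5 + Z/101) - Z = -197*Z/505 - Z = -702*Z/505)
-27270/(-152) + (32*2)/u(163) = -27270/(-152) + (32*2)/((-702/505*163)) = -27270*(-1/152) + 64/(-114426/505) = 13635/76 + 64*(-505/114426) = 13635/76 - 16160/57213 = 778871095/4348188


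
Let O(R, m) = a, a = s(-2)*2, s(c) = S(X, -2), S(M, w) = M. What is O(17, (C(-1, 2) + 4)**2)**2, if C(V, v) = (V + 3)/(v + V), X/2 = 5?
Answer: 400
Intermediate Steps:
X = 10 (X = 2*5 = 10)
C(V, v) = (3 + V)/(V + v)
s(c) = 10
a = 20 (a = 10*2 = 20)
O(R, m) = 20
O(17, (C(-1, 2) + 4)**2)**2 = 20**2 = 400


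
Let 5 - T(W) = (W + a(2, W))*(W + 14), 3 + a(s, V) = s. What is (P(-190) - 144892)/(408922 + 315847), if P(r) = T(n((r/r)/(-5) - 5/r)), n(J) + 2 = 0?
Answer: -144851/724769 ≈ -0.19986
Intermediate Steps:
a(s, V) = -3 + s
n(J) = -2 (n(J) = -2 + 0 = -2)
T(W) = 5 - (-1 + W)*(14 + W) (T(W) = 5 - (W + (-3 + 2))*(W + 14) = 5 - (W - 1)*(14 + W) = 5 - (-1 + W)*(14 + W))
P(r) = 41 (P(r) = 19 - 1*(-2)**2 - 13*(-2) = 19 - 1*4 + 26 = 19 - 4 + 26 = 41)
(P(-190) - 144892)/(408922 + 315847) = (41 - 144892)/(408922 + 315847) = -144851/724769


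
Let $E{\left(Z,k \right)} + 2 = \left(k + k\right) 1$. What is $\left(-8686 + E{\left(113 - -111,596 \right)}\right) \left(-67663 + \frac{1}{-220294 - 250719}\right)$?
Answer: $\frac{238898664039520}{471013} \approx 5.072 \cdot 10^{8}$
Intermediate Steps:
$E{\left(Z,k \right)} = -2 + 2 k$ ($E{\left(Z,k \right)} = -2 + \left(k + k\right) 1 = -2 + 2 k 1 = -2 + 2 k$)
$\left(-8686 + E{\left(113 - -111,596 \right)}\right) \left(-67663 + \frac{1}{-220294 - 250719}\right) = \left(-8686 + \left(-2 + 2 \cdot 596\right)\right) \left(-67663 + \frac{1}{-220294 - 250719}\right) = \left(-8686 + \left(-2 + 1192\right)\right) \left(-67663 + \frac{1}{-471013}\right) = \left(-8686 + 1190\right) \left(-67663 - \frac{1}{471013}\right) = \left(-7496\right) \left(- \frac{31870152620}{471013}\right) = \frac{238898664039520}{471013}$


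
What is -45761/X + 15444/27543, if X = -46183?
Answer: 657881825/424006123 ≈ 1.5516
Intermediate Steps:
-45761/X + 15444/27543 = -45761/(-46183) + 15444/27543 = -45761*(-1/46183) + 15444*(1/27543) = 45761/46183 + 5148/9181 = 657881825/424006123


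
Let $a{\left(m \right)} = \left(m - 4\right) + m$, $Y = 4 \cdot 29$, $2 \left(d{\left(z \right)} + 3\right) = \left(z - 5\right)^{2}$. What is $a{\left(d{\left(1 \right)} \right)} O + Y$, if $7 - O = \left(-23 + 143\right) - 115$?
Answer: $128$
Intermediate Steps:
$d{\left(z \right)} = -3 + \frac{\left(-5 + z\right)^{2}}{2}$ ($d{\left(z \right)} = -3 + \frac{\left(z - 5\right)^{2}}{2} = -3 + \frac{\left(-5 + z\right)^{2}}{2}$)
$Y = 116$
$O = 2$ ($O = 7 - \left(\left(-23 + 143\right) - 115\right) = 7 - \left(120 - 115\right) = 7 - 5 = 2$)
$a{\left(m \right)} = -4 + 2 m$ ($a{\left(m \right)} = \left(-4 + m\right) + m = -4 + 2 m$)
$a{\left(d{\left(1 \right)} \right)} O + Y = \left(-4 + 2 \left(-3 + \frac{\left(-5 + 1\right)^{2}}{2}\right)\right) 2 + 116 = \left(-4 + 2 \left(-3 + \frac{\left(-4\right)^{2}}{2}\right)\right) 2 + 116 = \left(-4 + 2 \left(-3 + \frac{1}{2} \cdot 16\right)\right) 2 + 116 = \left(-4 + 2 \left(-3 + 8\right)\right) 2 + 116 = \left(-4 + 2 \cdot 5\right) 2 + 116 = \left(-4 + 10\right) 2 + 116 = 6 \cdot 2 + 116 = 12 + 116 = 128$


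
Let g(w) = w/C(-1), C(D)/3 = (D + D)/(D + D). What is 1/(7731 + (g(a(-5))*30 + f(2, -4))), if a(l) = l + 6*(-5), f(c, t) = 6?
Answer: 1/7387 ≈ 0.00013537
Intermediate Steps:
C(D) = 3 (C(D) = 3*((D + D)/(D + D)) = 3*((2*D)/((2*D))) = 3*((2*D)*(1/(2*D))) = 3*1 = 3)
a(l) = -30 + l (a(l) = l - 30 = -30 + l)
g(w) = w/3
1/(7731 + (g(a(-5))*30 + f(2, -4))) = 1/(7731 + (((-30 - 5)/3)*30 + 6)) = 1/(7731 + (((⅓)*(-35))*30 + 6)) = 1/(7731 + (-35/3*30 + 6)) = 1/(7731 + (-350 + 6)) = 1/(7731 - 344) = 1/7387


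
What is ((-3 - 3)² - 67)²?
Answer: 961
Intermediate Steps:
((-3 - 3)² - 67)² = ((-6)² - 67)² = (36 - 67)² = (-31)² = 961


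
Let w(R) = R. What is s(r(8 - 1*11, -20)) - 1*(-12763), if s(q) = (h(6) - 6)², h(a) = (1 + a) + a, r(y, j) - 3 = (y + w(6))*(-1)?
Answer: 12812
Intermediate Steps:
r(y, j) = -3 - y (r(y, j) = 3 + (y + 6)*(-1) = 3 + (6 + y)*(-1) = 3 + (-6 - y) = -3 - y)
h(a) = 1 + 2*a
s(q) = 49 (s(q) = ((1 + 2*6) - 6)² = ((1 + 12) - 6)² = (13 - 6)² = 7² = 49)
s(r(8 - 1*11, -20)) - 1*(-12763) = 49 - 1*(-12763) = 49 + 12763 = 12812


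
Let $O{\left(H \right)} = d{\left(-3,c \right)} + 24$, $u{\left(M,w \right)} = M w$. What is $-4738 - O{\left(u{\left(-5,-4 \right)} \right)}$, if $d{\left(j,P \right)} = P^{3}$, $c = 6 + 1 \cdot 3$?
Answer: $-5491$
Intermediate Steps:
$c = 9$ ($c = 6 + 3 = 9$)
$O{\left(H \right)} = 753$ ($O{\left(H \right)} = 9^{3} + 24 = 729 + 24 = 753$)
$-4738 - O{\left(u{\left(-5,-4 \right)} \right)} = -4738 - 753 = -5491$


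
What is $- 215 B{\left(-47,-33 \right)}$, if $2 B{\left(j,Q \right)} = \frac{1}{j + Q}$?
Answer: $\frac{43}{32} \approx 1.3438$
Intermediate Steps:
$B{\left(j,Q \right)} = \frac{1}{2 \left(Q + j\right)}$ ($B{\left(j,Q \right)} = \frac{1}{2 \left(j + Q\right)} = \frac{1}{2 \left(Q + j\right)}$)
$- 215 B{\left(-47,-33 \right)} = - 215 \frac{1}{2 \left(-33 - 47\right)} = - 215 \frac{1}{2 \left(-80\right)} = - 215 \cdot \frac{1}{2} \left(- \frac{1}{80}\right) = \left(-215\right) \left(- \frac{1}{160}\right) = \frac{43}{32}$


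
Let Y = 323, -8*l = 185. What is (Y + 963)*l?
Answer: -118955/4 ≈ -29739.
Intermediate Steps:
l = -185/8 (l = -⅛*185 = -185/8 ≈ -23.125)
(Y + 963)*l = (323 + 963)*(-185/8) = 1286*(-185/8) = -118955/4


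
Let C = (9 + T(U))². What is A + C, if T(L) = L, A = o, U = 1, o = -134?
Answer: -34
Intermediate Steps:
A = -134
C = 100 (C = (9 + 1)² = 10² = 100)
A + C = -134 + 100 = -34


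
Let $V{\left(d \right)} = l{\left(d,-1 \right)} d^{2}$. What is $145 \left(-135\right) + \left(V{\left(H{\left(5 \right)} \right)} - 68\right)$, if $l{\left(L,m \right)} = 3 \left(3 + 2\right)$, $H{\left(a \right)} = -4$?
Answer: $-19403$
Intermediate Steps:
$l{\left(L,m \right)} = 15$ ($l{\left(L,m \right)} = 3 \cdot 5 = 15$)
$V{\left(d \right)} = 15 d^{2}$
$145 \left(-135\right) + \left(V{\left(H{\left(5 \right)} \right)} - 68\right) = 145 \left(-135\right) - \left(68 - 15 \left(-4\right)^{2}\right) = -19575 + \left(15 \cdot 16 - 68\right) = -19575 + \left(240 - 68\right) = -19575 + 172 = -19403$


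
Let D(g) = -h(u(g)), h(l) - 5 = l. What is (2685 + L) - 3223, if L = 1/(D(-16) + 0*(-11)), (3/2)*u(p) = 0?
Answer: -2691/5 ≈ -538.20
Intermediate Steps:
u(p) = 0 (u(p) = (⅔)*0 = 0)
h(l) = 5 + l
D(g) = -5 (D(g) = -(5 + 0) = -1*5 = -5)
L = -⅕ (L = 1/(-5 + 0*(-11)) = 1/(-5 + 0) = 1/(-5) = -⅕ ≈ -0.20000)
(2685 + L) - 3223 = (2685 - ⅕) - 3223 = 13424/5 - 3223 = -2691/5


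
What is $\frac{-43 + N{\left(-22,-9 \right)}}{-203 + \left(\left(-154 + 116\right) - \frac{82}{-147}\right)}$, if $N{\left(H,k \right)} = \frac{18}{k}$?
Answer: $\frac{1323}{7069} \approx 0.18716$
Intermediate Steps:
$\frac{-43 + N{\left(-22,-9 \right)}}{-203 + \left(\left(-154 + 116\right) - \frac{82}{-147}\right)} = \frac{-43 + \frac{18}{-9}}{-203 + \left(\left(-154 + 116\right) - \frac{82}{-147}\right)} = \frac{-43 + 18 \left(- \frac{1}{9}\right)}{-203 - \frac{5504}{147}} = \frac{-43 - 2}{-203 + \left(-38 + \frac{82}{147}\right)} = - \frac{45}{-203 - \frac{5504}{147}} = - \frac{45}{- \frac{35345}{147}} = \left(-45\right) \left(- \frac{147}{35345}\right) = \frac{1323}{7069}$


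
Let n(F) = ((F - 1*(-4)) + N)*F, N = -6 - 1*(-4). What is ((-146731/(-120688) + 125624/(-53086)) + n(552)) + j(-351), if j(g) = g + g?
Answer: 51441024201799/168601136 ≈ 3.0511e+5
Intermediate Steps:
j(g) = 2*g
N = -2 (N = -6 + 4 = -2)
n(F) = F*(2 + F) (n(F) = ((F - 1*(-4)) - 2)*F = ((F + 4) - 2)*F = ((4 + F) - 2)*F = (2 + F)*F = F*(2 + F))
((-146731/(-120688) + 125624/(-53086)) + n(552)) + j(-351) = ((-146731/(-120688) + 125624/(-53086)) + 552*(2 + 552)) + 2*(-351) = ((-146731*(-1/120688) + 125624*(-1/53086)) + 552*554) - 702 = ((146731/120688 - 62812/26543) + 305808) - 702 = (-193998617/168601136 + 305808) - 702 = 51559382199271/168601136 - 702 = 51441024201799/168601136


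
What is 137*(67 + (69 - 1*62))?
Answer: 10138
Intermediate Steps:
137*(67 + (69 - 1*62)) = 137*(67 + (69 - 62)) = 137*(67 + 7) = 137*74 = 10138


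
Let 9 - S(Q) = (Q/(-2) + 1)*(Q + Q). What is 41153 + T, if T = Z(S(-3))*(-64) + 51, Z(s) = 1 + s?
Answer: 39604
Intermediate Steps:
S(Q) = 9 - 2*Q*(1 - Q/2) (S(Q) = 9 - (Q/(-2) + 1)*(Q + Q) = 9 - (Q*(-½) + 1)*2*Q = 9 - (-Q/2 + 1)*2*Q = 9 - (1 - Q/2)*2*Q = 9 - 2*Q*(1 - Q/2))
T = -1549 (T = (1 + (9 + (-3)² - 2*(-3)))*(-64) + 51 = (1 + (9 + 9 + 6))*(-64) + 51 = (1 + 24)*(-64) + 51 = 25*(-64) + 51 = -1600 + 51 = -1549)
41153 + T = 41153 - 1549 = 39604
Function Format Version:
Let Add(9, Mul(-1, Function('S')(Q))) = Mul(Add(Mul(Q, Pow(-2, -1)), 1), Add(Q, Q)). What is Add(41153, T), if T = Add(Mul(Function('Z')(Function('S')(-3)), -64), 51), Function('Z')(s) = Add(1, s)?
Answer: 39604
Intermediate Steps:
Function('S')(Q) = Add(9, Mul(-2, Q, Add(1, Mul(Rational(-1, 2), Q)))) (Function('S')(Q) = Add(9, Mul(-1, Mul(Add(Mul(Q, Pow(-2, -1)), 1), Add(Q, Q)))) = Add(9, Mul(-1, Mul(Add(Mul(Q, Rational(-1, 2)), 1), Mul(2, Q)))) = Add(9, Mul(-1, Mul(Add(Mul(Rational(-1, 2), Q), 1), Mul(2, Q)))) = Add(9, Mul(-1, Mul(Add(1, Mul(Rational(-1, 2), Q)), Mul(2, Q)))) = Add(9, Mul(-1, Mul(2, Q, Add(1, Mul(Rational(-1, 2), Q))))) = Add(9, Mul(-2, Q, Add(1, Mul(Rational(-1, 2), Q)))))
T = -1549 (T = Add(Mul(Add(1, Add(9, Pow(-3, 2), Mul(-2, -3))), -64), 51) = Add(Mul(Add(1, Add(9, 9, 6)), -64), 51) = Add(Mul(Add(1, 24), -64), 51) = Add(Mul(25, -64), 51) = Add(-1600, 51) = -1549)
Add(41153, T) = Add(41153, -1549) = 39604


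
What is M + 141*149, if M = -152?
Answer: 20857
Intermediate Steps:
M + 141*149 = -152 + 141*149 = -152 + 21009 = 20857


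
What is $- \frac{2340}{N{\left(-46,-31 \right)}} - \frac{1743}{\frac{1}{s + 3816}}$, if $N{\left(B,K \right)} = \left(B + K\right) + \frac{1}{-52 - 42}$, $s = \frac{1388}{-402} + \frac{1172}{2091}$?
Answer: $- \frac{748926819512294}{112684687} \approx -6.6462 \cdot 10^{6}$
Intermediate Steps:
$s = - \frac{405194}{140097}$ ($s = 1388 \left(- \frac{1}{402}\right) + 1172 \cdot \frac{1}{2091} = - \frac{694}{201} + \frac{1172}{2091} = - \frac{405194}{140097} \approx -2.8922$)
$N{\left(B,K \right)} = - \frac{1}{94} + B + K$ ($N{\left(B,K \right)} = \left(B + K\right) + \frac{1}{-94} = \left(B + K\right) - \frac{1}{94} = - \frac{1}{94} + B + K$)
$- \frac{2340}{N{\left(-46,-31 \right)}} - \frac{1743}{\frac{1}{s + 3816}} = - \frac{2340}{- \frac{1}{94} - 46 - 31} - \frac{1743}{\frac{1}{- \frac{405194}{140097} + 3816}} = - \frac{2340}{- \frac{7239}{94}} - \frac{1743}{\frac{1}{\frac{534204958}{140097}}} = \left(-2340\right) \left(- \frac{94}{7239}\right) - \frac{1743}{\frac{140097}{534204958}} = \frac{73320}{2413} - \frac{310373080598}{46699} = - \frac{748926819512294}{112684687}$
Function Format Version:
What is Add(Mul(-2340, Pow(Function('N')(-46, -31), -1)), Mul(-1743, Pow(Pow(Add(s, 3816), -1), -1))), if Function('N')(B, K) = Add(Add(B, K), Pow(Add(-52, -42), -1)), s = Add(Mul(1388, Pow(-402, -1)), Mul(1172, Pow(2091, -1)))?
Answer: Rational(-748926819512294, 112684687) ≈ -6.6462e+6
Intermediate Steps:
s = Rational(-405194, 140097) (s = Add(Mul(1388, Rational(-1, 402)), Mul(1172, Rational(1, 2091))) = Add(Rational(-694, 201), Rational(1172, 2091)) = Rational(-405194, 140097) ≈ -2.8922)
Function('N')(B, K) = Add(Rational(-1, 94), B, K) (Function('N')(B, K) = Add(Add(B, K), Pow(-94, -1)) = Add(Add(B, K), Rational(-1, 94)) = Add(Rational(-1, 94), B, K))
Add(Mul(-2340, Pow(Function('N')(-46, -31), -1)), Mul(-1743, Pow(Pow(Add(s, 3816), -1), -1))) = Add(Mul(-2340, Pow(Add(Rational(-1, 94), -46, -31), -1)), Mul(-1743, Pow(Pow(Add(Rational(-405194, 140097), 3816), -1), -1))) = Add(Mul(-2340, Pow(Rational(-7239, 94), -1)), Mul(-1743, Pow(Pow(Rational(534204958, 140097), -1), -1))) = Add(Mul(-2340, Rational(-94, 7239)), Mul(-1743, Pow(Rational(140097, 534204958), -1))) = Add(Rational(73320, 2413), Mul(-1743, Rational(534204958, 140097))) = Add(Rational(73320, 2413), Rational(-310373080598, 46699)) = Rational(-748926819512294, 112684687)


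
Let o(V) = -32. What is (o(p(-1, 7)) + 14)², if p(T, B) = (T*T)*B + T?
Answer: 324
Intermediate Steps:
p(T, B) = T + B*T² (p(T, B) = T²*B + T = B*T² + T = T + B*T²)
(o(p(-1, 7)) + 14)² = (-32 + 14)² = (-18)² = 324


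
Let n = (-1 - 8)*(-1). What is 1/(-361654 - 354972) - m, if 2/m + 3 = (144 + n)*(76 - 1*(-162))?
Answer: -1469663/26093069286 ≈ -5.6324e-5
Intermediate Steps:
n = 9 (n = -9*(-1) = 9)
m = 2/36411 (m = 2/(-3 + (144 + 9)*(76 - 1*(-162))) = 2/(-3 + 153*(76 + 162)) = 2/(-3 + 153*238) = 2/(-3 + 36414) = 2/36411 ≈ 5.4928e-5)
1/(-361654 - 354972) - m = 1/(-361654 - 354972) - 1*2/36411 = 1/(-716626) - 2/36411 = -1/716626 - 2/36411 = -1469663/26093069286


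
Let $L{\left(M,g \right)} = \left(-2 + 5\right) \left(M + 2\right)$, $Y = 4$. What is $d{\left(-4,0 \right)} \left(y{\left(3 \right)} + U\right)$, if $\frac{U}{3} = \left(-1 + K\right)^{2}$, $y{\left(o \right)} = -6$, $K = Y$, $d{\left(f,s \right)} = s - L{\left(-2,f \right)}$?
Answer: $0$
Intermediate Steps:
$L{\left(M,g \right)} = 6 + 3 M$ ($L{\left(M,g \right)} = 3 \left(2 + M\right) = 6 + 3 M$)
$d{\left(f,s \right)} = s$ ($d{\left(f,s \right)} = s - \left(6 + 3 \left(-2\right)\right) = s - \left(6 - 6\right) = s - 0 = s + 0 = s$)
$K = 4$
$U = 27$ ($U = 3 \left(-1 + 4\right)^{2} = 3 \cdot 3^{2} = 3 \cdot 9 = 27$)
$d{\left(-4,0 \right)} \left(y{\left(3 \right)} + U\right) = 0 \left(-6 + 27\right) = 0 \cdot 21 = 0$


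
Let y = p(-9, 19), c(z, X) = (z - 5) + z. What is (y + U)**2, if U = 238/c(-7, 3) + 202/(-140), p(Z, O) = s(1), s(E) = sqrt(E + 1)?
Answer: 348717041/1768900 - 18579*sqrt(2)/665 ≈ 157.63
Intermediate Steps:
c(z, X) = -5 + 2*z (c(z, X) = (-5 + z) + z = -5 + 2*z)
s(E) = sqrt(1 + E)
p(Z, O) = sqrt(2) (p(Z, O) = sqrt(1 + 1) = sqrt(2))
y = sqrt(2) ≈ 1.4142
U = -18579/1330 (U = 238/(-5 + 2*(-7)) + 202/(-140) = 238/(-5 - 14) + 202*(-1/140) = 238/(-19) - 101/70 = 238*(-1/19) - 101/70 = -238/19 - 101/70 = -18579/1330 ≈ -13.969)
(y + U)**2 = (sqrt(2) - 18579/1330)**2 = (-18579/1330 + sqrt(2))**2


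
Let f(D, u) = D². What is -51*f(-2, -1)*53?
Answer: -10812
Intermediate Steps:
-51*f(-2, -1)*53 = -51*(-2)²*53 = -51*4*53 = -204*53 = -10812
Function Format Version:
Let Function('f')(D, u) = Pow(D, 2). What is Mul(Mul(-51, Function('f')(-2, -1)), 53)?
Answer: -10812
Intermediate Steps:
Mul(Mul(-51, Function('f')(-2, -1)), 53) = Mul(Mul(-51, Pow(-2, 2)), 53) = Mul(Mul(-51, 4), 53) = Mul(-204, 53) = -10812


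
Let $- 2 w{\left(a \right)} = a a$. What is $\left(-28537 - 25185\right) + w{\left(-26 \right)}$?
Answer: $-54060$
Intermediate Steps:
$w{\left(a \right)} = - \frac{a^{2}}{2}$ ($w{\left(a \right)} = - \frac{a a}{2} = - \frac{a^{2}}{2}$)
$\left(-28537 - 25185\right) + w{\left(-26 \right)} = \left(-28537 - 25185\right) - \frac{\left(-26\right)^{2}}{2} = -53722 - 338 = -54060$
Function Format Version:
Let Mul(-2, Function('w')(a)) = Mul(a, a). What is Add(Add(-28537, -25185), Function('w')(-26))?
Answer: -54060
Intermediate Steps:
Function('w')(a) = Mul(Rational(-1, 2), Pow(a, 2)) (Function('w')(a) = Mul(Rational(-1, 2), Mul(a, a)) = Mul(Rational(-1, 2), Pow(a, 2)))
Add(Add(-28537, -25185), Function('w')(-26)) = Add(Add(-28537, -25185), Mul(Rational(-1, 2), Pow(-26, 2))) = Add(-53722, Mul(Rational(-1, 2), 676)) = Add(-53722, -338) = -54060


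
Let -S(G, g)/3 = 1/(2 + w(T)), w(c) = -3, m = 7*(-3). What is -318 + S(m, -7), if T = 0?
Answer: -315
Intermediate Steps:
m = -21
S(G, g) = 3 (S(G, g) = -3/(2 - 3) = -3/(-1) = -3*(-1) = 3)
-318 + S(m, -7) = -318 + 3 = -315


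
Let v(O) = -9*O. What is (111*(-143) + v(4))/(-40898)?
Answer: 15909/40898 ≈ 0.38899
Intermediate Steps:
(111*(-143) + v(4))/(-40898) = (111*(-143) - 9*4)/(-40898) = (-15873 - 36)*(-1/40898) = -15909*(-1/40898) = 15909/40898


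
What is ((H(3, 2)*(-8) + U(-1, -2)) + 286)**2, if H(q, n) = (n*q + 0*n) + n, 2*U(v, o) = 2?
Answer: 49729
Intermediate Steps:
U(v, o) = 1 (U(v, o) = (1/2)*2 = 1)
H(q, n) = n + n*q (H(q, n) = (n*q + 0) + n = n*q + n = n + n*q)
((H(3, 2)*(-8) + U(-1, -2)) + 286)**2 = (((2*(1 + 3))*(-8) + 1) + 286)**2 = (((2*4)*(-8) + 1) + 286)**2 = ((8*(-8) + 1) + 286)**2 = ((-64 + 1) + 286)**2 = (-63 + 286)**2 = 223**2 = 49729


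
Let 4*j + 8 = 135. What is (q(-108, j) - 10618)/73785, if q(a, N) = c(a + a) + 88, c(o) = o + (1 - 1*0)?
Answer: -2149/14757 ≈ -0.14563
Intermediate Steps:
j = 127/4 (j = -2 + (¼)*135 = -2 + 135/4 = 127/4 ≈ 31.750)
c(o) = 1 + o (c(o) = o + (1 + 0) = o + 1 = 1 + o)
q(a, N) = 89 + 2*a (q(a, N) = (1 + (a + a)) + 88 = (1 + 2*a) + 88 = 89 + 2*a)
(q(-108, j) - 10618)/73785 = ((89 + 2*(-108)) - 10618)/73785 = ((89 - 216) - 10618)*(1/73785) = (-127 - 10618)*(1/73785) = -10745*1/73785 = -2149/14757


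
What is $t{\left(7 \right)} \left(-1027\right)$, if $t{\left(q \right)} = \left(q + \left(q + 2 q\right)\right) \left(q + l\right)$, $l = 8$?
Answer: $-431340$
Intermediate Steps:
$t{\left(q \right)} = 4 q \left(8 + q\right)$ ($t{\left(q \right)} = \left(q + \left(q + 2 q\right)\right) \left(q + 8\right) = \left(q + 3 q\right) \left(8 + q\right) = 4 q \left(8 + q\right)$)
$t{\left(7 \right)} \left(-1027\right) = 4 \cdot 7 \left(8 + 7\right) \left(-1027\right) = 4 \cdot 7 \cdot 15 \left(-1027\right) = 420 \left(-1027\right) = -431340$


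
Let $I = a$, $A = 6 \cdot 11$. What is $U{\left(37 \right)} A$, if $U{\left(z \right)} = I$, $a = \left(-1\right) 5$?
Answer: $-330$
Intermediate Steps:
$a = -5$
$A = 66$
$I = -5$
$U{\left(z \right)} = -5$
$U{\left(37 \right)} A = \left(-5\right) 66 = -330$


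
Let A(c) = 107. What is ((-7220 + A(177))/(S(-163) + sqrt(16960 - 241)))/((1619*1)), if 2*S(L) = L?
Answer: -978/27523 - 12*sqrt(16719)/27523 ≈ -0.091909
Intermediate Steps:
S(L) = L/2
((-7220 + A(177))/(S(-163) + sqrt(16960 - 241)))/((1619*1)) = ((-7220 + 107)/((1/2)*(-163) + sqrt(16960 - 241)))/((1619*1)) = -7113/(-163/2 + sqrt(16719))/1619 = -7113/(-163/2 + sqrt(16719))*(1/1619) = -7113/(1619*(-163/2 + sqrt(16719)))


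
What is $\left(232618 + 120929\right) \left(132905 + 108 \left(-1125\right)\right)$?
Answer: $4032203535$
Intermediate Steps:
$\left(232618 + 120929\right) \left(132905 + 108 \left(-1125\right)\right) = 353547 \left(132905 - 121500\right) = 353547 \cdot 11405 = 4032203535$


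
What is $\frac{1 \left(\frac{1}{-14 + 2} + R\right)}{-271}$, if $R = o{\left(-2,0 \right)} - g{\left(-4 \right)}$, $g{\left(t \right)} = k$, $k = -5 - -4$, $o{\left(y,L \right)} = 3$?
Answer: $- \frac{47}{3252} \approx -0.014453$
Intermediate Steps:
$k = -1$ ($k = -5 + 4 = -1$)
$g{\left(t \right)} = -1$
$R = 4$ ($R = 3 - -1 = 3 + 1 = 4$)
$\frac{1 \left(\frac{1}{-14 + 2} + R\right)}{-271} = \frac{1 \left(\frac{1}{-14 + 2} + 4\right)}{-271} = 1 \left(\frac{1}{-12} + 4\right) \left(- \frac{1}{271}\right) = 1 \left(- \frac{1}{12} + 4\right) \left(- \frac{1}{271}\right) = 1 \cdot \frac{47}{12} \left(- \frac{1}{271}\right) = \frac{47}{12} \left(- \frac{1}{271}\right) = - \frac{47}{3252}$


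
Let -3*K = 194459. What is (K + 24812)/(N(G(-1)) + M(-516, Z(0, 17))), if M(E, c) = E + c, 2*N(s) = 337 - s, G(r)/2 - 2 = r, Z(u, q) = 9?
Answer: 240046/2037 ≈ 117.84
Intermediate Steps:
K = -194459/3 (K = -⅓*194459 = -194459/3 ≈ -64820.)
G(r) = 4 + 2*r
N(s) = 337/2 - s/2 (N(s) = (337 - s)/2 = 337/2 - s/2)
(K + 24812)/(N(G(-1)) + M(-516, Z(0, 17))) = (-194459/3 + 24812)/((337/2 - (4 + 2*(-1))/2) + (-516 + 9)) = -120023/(3*((337/2 - (4 - 2)/2) - 507)) = -120023/(3*((337/2 - ½*2) - 507)) = -120023/(3*((337/2 - 1) - 507)) = -120023/(3*(335/2 - 507)) = -120023/(3*(-679/2)) = -120023/3*(-2/679) = 240046/2037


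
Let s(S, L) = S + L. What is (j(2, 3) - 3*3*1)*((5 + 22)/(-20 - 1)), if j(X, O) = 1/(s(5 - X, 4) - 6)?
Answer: 72/7 ≈ 10.286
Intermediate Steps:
s(S, L) = L + S
j(X, O) = 1/(3 - X) (j(X, O) = 1/((4 + (5 - X)) - 6) = 1/((9 - X) - 6) = 1/(3 - X))
(j(2, 3) - 3*3*1)*((5 + 22)/(-20 - 1)) = (-1/(-3 + 2) - 3*3*1)*((5 + 22)/(-20 - 1)) = (-1/(-1) - 9*1)*(27/(-21)) = (-1*(-1) - 9)*(27*(-1/21)) = (1 - 9)*(-9/7) = -8*(-9/7) = 72/7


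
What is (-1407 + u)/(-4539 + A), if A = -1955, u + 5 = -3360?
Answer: 2386/3247 ≈ 0.73483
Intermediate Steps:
u = -3365 (u = -5 - 3360 = -3365)
(-1407 + u)/(-4539 + A) = (-1407 - 3365)/(-4539 - 1955) = -4772/(-6494) = -4772*(-1/6494) = 2386/3247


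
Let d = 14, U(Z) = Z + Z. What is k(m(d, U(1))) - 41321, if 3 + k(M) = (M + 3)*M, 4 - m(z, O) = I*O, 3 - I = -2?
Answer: -41306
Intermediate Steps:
U(Z) = 2*Z
I = 5 (I = 3 - 1*(-2) = 3 + 2 = 5)
m(z, O) = 4 - 5*O
k(M) = -3 + M*(3 + M) (k(M) = -3 + (M + 3)*M = -3 + (3 + M)*M = -3 + M*(3 + M))
k(m(d, U(1))) - 41321 = (-3 + (4 - 10)² + 3*(4 - 10)) - 41321 = (-3 + (-6)² + 3*(-6)) - 41321 = (-3 + 36 - 18) - 41321 = 15 - 41321 = -41306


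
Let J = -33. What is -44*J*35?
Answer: 50820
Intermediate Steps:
-44*J*35 = -44*(-33)*35 = 1452*35 = 50820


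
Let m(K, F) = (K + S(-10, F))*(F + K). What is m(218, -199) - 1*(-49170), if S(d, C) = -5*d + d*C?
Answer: 92072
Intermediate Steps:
S(d, C) = -5*d + C*d
m(K, F) = (F + K)*(50 + K - 10*F) (m(K, F) = (K - 10*(-5 + F))*(F + K) = (K + (50 - 10*F))*(F + K) = (50 + K - 10*F)*(F + K) = (F + K)*(50 + K - 10*F))
m(218, -199) - 1*(-49170) = (218² - 199*218 + 10*(-199)*(5 - 1*(-199)) + 10*218*(5 - 1*(-199))) - 1*(-49170) = (47524 - 43382 + 10*(-199)*(5 + 199) + 10*218*(5 + 199)) + 49170 = (47524 - 43382 + 10*(-199)*204 + 10*218*204) + 49170 = (47524 - 43382 - 405960 + 444720) + 49170 = 42902 + 49170 = 92072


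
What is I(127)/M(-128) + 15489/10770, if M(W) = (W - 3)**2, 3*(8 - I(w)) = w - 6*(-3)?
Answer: 265372339/184823970 ≈ 1.4358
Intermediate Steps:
I(w) = 2 - w/3 (I(w) = 8 - (w - 6*(-3))/3 = 8 - (w + 18)/3 = 8 - (18 + w)/3 = 8 + (-6 - w/3) = 2 - w/3)
M(W) = (-3 + W)**2
I(127)/M(-128) + 15489/10770 = (2 - 1/3*127)/((-3 - 128)**2) + 15489/10770 = (2 - 127/3)/((-131)**2) + 15489*(1/10770) = -121/3/17161 + 5163/3590 = -121/3*1/17161 + 5163/3590 = -121/51483 + 5163/3590 = 265372339/184823970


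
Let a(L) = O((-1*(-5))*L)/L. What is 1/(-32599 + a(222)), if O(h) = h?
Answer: -1/32594 ≈ -3.0681e-5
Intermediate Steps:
a(L) = 5 (a(L) = ((-1*(-5))*L)/L = (5*L)/L = 5)
1/(-32599 + a(222)) = 1/(-32599 + 5) = 1/(-32594) = -1/32594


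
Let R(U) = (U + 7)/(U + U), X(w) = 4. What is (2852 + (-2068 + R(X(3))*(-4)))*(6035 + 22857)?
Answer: 22492422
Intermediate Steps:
R(U) = (7 + U)/(2*U) (R(U) = (7 + U)/((2*U)) = (7 + U)*(1/(2*U)) = (7 + U)/(2*U))
(2852 + (-2068 + R(X(3))*(-4)))*(6035 + 22857) = (2852 + (-2068 + ((½)*(7 + 4)/4)*(-4)))*(6035 + 22857) = (2852 + (-2068 + ((½)*(¼)*11)*(-4)))*28892 = (2852 + (-2068 + (11/8)*(-4)))*28892 = (2852 + (-2068 - 11/2))*28892 = (2852 - 4147/2)*28892 = (1557/2)*28892 = 22492422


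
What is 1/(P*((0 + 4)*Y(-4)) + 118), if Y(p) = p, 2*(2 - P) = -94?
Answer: -1/666 ≈ -0.0015015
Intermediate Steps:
P = 49 (P = 2 - ½*(-94) = 2 + 47 = 49)
1/(P*((0 + 4)*Y(-4)) + 118) = 1/(49*((0 + 4)*(-4)) + 118) = 1/(49*(4*(-4)) + 118) = 1/(49*(-16) + 118) = 1/(-784 + 118) = 1/(-666) = -1/666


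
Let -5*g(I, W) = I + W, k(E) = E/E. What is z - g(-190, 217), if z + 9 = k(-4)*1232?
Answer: 6142/5 ≈ 1228.4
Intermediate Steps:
k(E) = 1
g(I, W) = -I/5 - W/5 (g(I, W) = -(I + W)/5 = -I/5 - W/5)
z = 1223 (z = -9 + 1*1232 = -9 + 1232 = 1223)
z - g(-190, 217) = 1223 - (-1/5*(-190) - 1/5*217) = 1223 - (38 - 217/5) = 1223 - 1*(-27/5) = 1223 + 27/5 = 6142/5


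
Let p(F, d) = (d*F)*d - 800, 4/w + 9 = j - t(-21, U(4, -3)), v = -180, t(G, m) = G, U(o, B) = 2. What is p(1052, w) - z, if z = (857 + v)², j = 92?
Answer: -77592538/169 ≈ -4.5913e+5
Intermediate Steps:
w = 1/26 (w = 4/(-9 + (92 - 1*(-21))) = 4/(-9 + (92 + 21)) = 4/(-9 + 113) = 4/104 = 4*(1/104) = 1/26 ≈ 0.038462)
p(F, d) = -800 + F*d² (p(F, d) = (F*d)*d - 800 = F*d² - 800 = -800 + F*d²)
z = 458329 (z = (857 - 180)² = 677² = 458329)
p(1052, w) - z = (-800 + 1052*(1/26)²) - 1*458329 = (-800 + 1052*(1/676)) - 458329 = (-800 + 263/169) - 458329 = -134937/169 - 458329 = -77592538/169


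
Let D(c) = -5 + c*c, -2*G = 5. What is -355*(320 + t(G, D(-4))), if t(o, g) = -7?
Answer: -111115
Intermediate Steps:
G = -5/2 (G = -½*5 = -5/2 ≈ -2.5000)
D(c) = -5 + c²
-355*(320 + t(G, D(-4))) = -355*(320 - 7) = -355*313 = -111115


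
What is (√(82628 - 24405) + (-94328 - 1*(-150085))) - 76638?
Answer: -20881 + √58223 ≈ -20640.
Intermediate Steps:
(√(82628 - 24405) + (-94328 - 1*(-150085))) - 76638 = (√58223 + (-94328 + 150085)) - 76638 = (√58223 + 55757) - 76638 = (55757 + √58223) - 76638 = -20881 + √58223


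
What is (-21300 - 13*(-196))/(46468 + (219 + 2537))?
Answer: -8/21 ≈ -0.38095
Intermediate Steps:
(-21300 - 13*(-196))/(46468 + (219 + 2537)) = (-21300 + 2548)/(46468 + 2756) = -18752/49224 = -18752*1/49224 = -8/21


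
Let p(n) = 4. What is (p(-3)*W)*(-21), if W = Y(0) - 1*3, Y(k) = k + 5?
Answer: -168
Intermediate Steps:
Y(k) = 5 + k
W = 2 (W = (5 + 0) - 1*3 = 5 - 3 = 2)
(p(-3)*W)*(-21) = (4*2)*(-21) = 8*(-21) = -168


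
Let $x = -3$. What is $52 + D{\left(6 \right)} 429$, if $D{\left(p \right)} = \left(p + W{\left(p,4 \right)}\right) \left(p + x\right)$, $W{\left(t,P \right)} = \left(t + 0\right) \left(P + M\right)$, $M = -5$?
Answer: $52$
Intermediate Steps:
$W{\left(t,P \right)} = t \left(-5 + P\right)$ ($W{\left(t,P \right)} = \left(t + 0\right) \left(P - 5\right) = t \left(-5 + P\right)$)
$D{\left(p \right)} = 0$ ($D{\left(p \right)} = \left(p + p \left(-5 + 4\right)\right) \left(p - 3\right) = \left(p + p \left(-1\right)\right) \left(-3 + p\right) = \left(p - p\right) \left(-3 + p\right) = 0 \left(-3 + p\right) = 0$)
$52 + D{\left(6 \right)} 429 = 52 + 0 \cdot 429 = 52 + 0 = 52$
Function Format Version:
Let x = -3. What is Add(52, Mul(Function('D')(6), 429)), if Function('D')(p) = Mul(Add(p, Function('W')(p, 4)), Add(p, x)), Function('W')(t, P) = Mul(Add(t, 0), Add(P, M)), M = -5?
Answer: 52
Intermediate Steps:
Function('W')(t, P) = Mul(t, Add(-5, P)) (Function('W')(t, P) = Mul(Add(t, 0), Add(P, -5)) = Mul(t, Add(-5, P)))
Function('D')(p) = 0 (Function('D')(p) = Mul(Add(p, Mul(p, Add(-5, 4))), Add(p, -3)) = Mul(Add(p, Mul(p, -1)), Add(-3, p)) = Mul(Add(p, Mul(-1, p)), Add(-3, p)) = Mul(0, Add(-3, p)) = 0)
Add(52, Mul(Function('D')(6), 429)) = Add(52, Mul(0, 429)) = Add(52, 0) = 52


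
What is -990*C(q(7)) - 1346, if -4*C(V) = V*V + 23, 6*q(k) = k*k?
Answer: 166827/8 ≈ 20853.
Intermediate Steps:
q(k) = k²/6 (q(k) = (k*k)/6 = k²/6)
C(V) = -23/4 - V²/4 (C(V) = -(V*V + 23)/4 = -(V² + 23)/4 = -(23 + V²)/4 = -23/4 - V²/4)
-990*C(q(7)) - 1346 = -990*(-23/4 - ((⅙)*7²)²/4) - 1346 = -990*(-23/4 - ((⅙)*49)²/4) - 1346 = -990*(-23/4 - (49/6)²/4) - 1346 = -990*(-23/4 - ¼*2401/36) - 1346 = -990*(-23/4 - 2401/144) - 1346 = -990*(-3229/144) - 1346 = 177595/8 - 1346 = 166827/8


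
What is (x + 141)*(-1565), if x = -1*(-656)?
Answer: -1247305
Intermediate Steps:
x = 656
(x + 141)*(-1565) = (656 + 141)*(-1565) = 797*(-1565) = -1247305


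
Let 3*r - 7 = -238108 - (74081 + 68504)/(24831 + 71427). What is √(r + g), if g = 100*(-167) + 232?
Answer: 5*I*√35518943868130/96258 ≈ 309.57*I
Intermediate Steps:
g = -16468 (g = -16700 + 232 = -16468)
r = -22919268643/288774 (r = 7/3 + (-238108 - (74081 + 68504)/(24831 + 71427))/3 = 7/3 + (-238108 - 142585/96258)/3 = 7/3 + (⅓)*(-22919942449/96258) = 7/3 - 22919942449/288774 = -22919268643/288774 ≈ -79368.)
√(r + g) = √(-22919268643/288774 - 16468) = √(-27674798875/288774) = 5*I*√35518943868130/96258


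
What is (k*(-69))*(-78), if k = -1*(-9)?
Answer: 48438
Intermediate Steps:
k = 9
(k*(-69))*(-78) = (9*(-69))*(-78) = -621*(-78) = 48438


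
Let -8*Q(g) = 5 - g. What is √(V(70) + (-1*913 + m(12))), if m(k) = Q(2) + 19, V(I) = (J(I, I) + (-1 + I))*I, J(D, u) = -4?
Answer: √58490/4 ≈ 60.462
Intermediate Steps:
V(I) = I*(-5 + I) (V(I) = (-4 + (-1 + I))*I = (-5 + I)*I = I*(-5 + I))
Q(g) = -5/8 + g/8 (Q(g) = -(5 - g)/8 = -5/8 + g/8)
m(k) = 149/8 (m(k) = (-5/8 + (⅛)*2) + 19 = (-5/8 + ¼) + 19 = -3/8 + 19 = 149/8)
√(V(70) + (-1*913 + m(12))) = √(70*(-5 + 70) + (-1*913 + 149/8)) = √(70*65 + (-913 + 149/8)) = √(4550 - 7155/8) = √(29245/8) = √58490/4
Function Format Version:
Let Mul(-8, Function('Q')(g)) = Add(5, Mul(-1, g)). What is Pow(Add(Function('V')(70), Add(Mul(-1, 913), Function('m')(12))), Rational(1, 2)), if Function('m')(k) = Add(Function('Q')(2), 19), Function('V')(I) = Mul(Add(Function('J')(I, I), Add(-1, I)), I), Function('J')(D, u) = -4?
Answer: Mul(Rational(1, 4), Pow(58490, Rational(1, 2))) ≈ 60.462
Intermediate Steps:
Function('V')(I) = Mul(I, Add(-5, I)) (Function('V')(I) = Mul(Add(-4, Add(-1, I)), I) = Mul(Add(-5, I), I) = Mul(I, Add(-5, I)))
Function('Q')(g) = Add(Rational(-5, 8), Mul(Rational(1, 8), g)) (Function('Q')(g) = Mul(Rational(-1, 8), Add(5, Mul(-1, g))) = Add(Rational(-5, 8), Mul(Rational(1, 8), g)))
Function('m')(k) = Rational(149, 8) (Function('m')(k) = Add(Add(Rational(-5, 8), Mul(Rational(1, 8), 2)), 19) = Add(Add(Rational(-5, 8), Rational(1, 4)), 19) = Add(Rational(-3, 8), 19) = Rational(149, 8))
Pow(Add(Function('V')(70), Add(Mul(-1, 913), Function('m')(12))), Rational(1, 2)) = Pow(Add(Mul(70, Add(-5, 70)), Add(Mul(-1, 913), Rational(149, 8))), Rational(1, 2)) = Pow(Add(Mul(70, 65), Add(-913, Rational(149, 8))), Rational(1, 2)) = Pow(Add(4550, Rational(-7155, 8)), Rational(1, 2)) = Pow(Rational(29245, 8), Rational(1, 2)) = Mul(Rational(1, 4), Pow(58490, Rational(1, 2)))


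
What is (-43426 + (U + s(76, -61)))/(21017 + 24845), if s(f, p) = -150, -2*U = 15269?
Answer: -102421/91724 ≈ -1.1166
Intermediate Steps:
U = -15269/2 (U = -½*15269 = -15269/2 ≈ -7634.5)
(-43426 + (U + s(76, -61)))/(21017 + 24845) = (-43426 + (-15269/2 - 150))/(21017 + 24845) = (-43426 - 15569/2)/45862 = -102421/2*1/45862 = -102421/91724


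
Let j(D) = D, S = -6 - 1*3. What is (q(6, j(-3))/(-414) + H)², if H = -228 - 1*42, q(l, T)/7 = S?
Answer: 154082569/2116 ≈ 72818.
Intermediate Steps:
S = -9 (S = -6 - 3 = -9)
q(l, T) = -63 (q(l, T) = 7*(-9) = -63)
H = -270 (H = -228 - 42 = -270)
(q(6, j(-3))/(-414) + H)² = (-63/(-414) - 270)² = (-63*(-1/414) - 270)² = (7/46 - 270)² = (-12413/46)² = 154082569/2116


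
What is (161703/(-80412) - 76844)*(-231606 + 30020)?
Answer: 207611453618261/13402 ≈ 1.5491e+10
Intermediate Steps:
(161703/(-80412) - 76844)*(-231606 + 30020) = (161703*(-1/80412) - 76844)*(-201586) = (-53901/26804 - 76844)*(-201586) = -2059780477/26804*(-201586) = 207611453618261/13402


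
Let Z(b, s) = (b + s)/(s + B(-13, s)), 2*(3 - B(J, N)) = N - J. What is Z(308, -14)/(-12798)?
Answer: 14/6399 ≈ 0.0021878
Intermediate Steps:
B(J, N) = 3 + J/2 - N/2 (B(J, N) = 3 - (N - J)/2 = 3 + (J/2 - N/2) = 3 + J/2 - N/2)
Z(b, s) = (b + s)/(-7/2 + s/2) (Z(b, s) = (b + s)/(s + (3 + (½)*(-13) - s/2)) = (b + s)/(s + (3 - 13/2 - s/2)) = (b + s)/(s + (-7/2 - s/2)) = (b + s)/(-7/2 + s/2))
Z(308, -14)/(-12798) = (2*(308 - 14)/(-7 - 14))/(-12798) = (2*294/(-21))*(-1/12798) = (2*(-1/21)*294)*(-1/12798) = -28*(-1/12798) = 14/6399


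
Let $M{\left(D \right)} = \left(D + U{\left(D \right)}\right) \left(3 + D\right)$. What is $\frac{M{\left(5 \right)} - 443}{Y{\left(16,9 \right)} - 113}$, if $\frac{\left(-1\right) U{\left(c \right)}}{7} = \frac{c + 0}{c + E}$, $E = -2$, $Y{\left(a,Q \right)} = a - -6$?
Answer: $\frac{1489}{273} \approx 5.4542$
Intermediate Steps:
$Y{\left(a,Q \right)} = 6 + a$ ($Y{\left(a,Q \right)} = a + 6 = 6 + a$)
$U{\left(c \right)} = - \frac{7 c}{-2 + c}$ ($U{\left(c \right)} = - 7 \frac{c + 0}{c - 2} = - 7 \frac{c}{-2 + c} = - \frac{7 c}{-2 + c}$)
$M{\left(D \right)} = \left(3 + D\right) \left(D - \frac{7 D}{-2 + D}\right)$ ($M{\left(D \right)} = \left(D - \frac{7 D}{-2 + D}\right) \left(3 + D\right) = \left(3 + D\right) \left(D - \frac{7 D}{-2 + D}\right)$)
$\frac{M{\left(5 \right)} - 443}{Y{\left(16,9 \right)} - 113} = \frac{\frac{5 \left(-27 + 5^{2} - 30\right)}{-2 + 5} - 443}{\left(6 + 16\right) - 113} = \frac{\frac{5 \left(-27 + 25 - 30\right)}{3} - 443}{22 - 113} = \frac{5 \cdot \frac{1}{3} \left(-32\right) - 443}{-91} = \left(- \frac{160}{3} - 443\right) \left(- \frac{1}{91}\right) = \left(- \frac{1489}{3}\right) \left(- \frac{1}{91}\right) = \frac{1489}{273}$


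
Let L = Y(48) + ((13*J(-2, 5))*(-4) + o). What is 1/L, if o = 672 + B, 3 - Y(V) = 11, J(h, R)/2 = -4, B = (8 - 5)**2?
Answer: 1/1089 ≈ 0.00091827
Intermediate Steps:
B = 9 (B = 3**2 = 9)
J(h, R) = -8 (J(h, R) = 2*(-4) = -8)
Y(V) = -8 (Y(V) = 3 - 1*11 = 3 - 11 = -8)
o = 681 (o = 672 + 9 = 681)
L = 1089 (L = -8 + ((13*(-8))*(-4) + 681) = -8 + (-104*(-4) + 681) = -8 + (416 + 681) = -8 + 1097 = 1089)
1/L = 1/1089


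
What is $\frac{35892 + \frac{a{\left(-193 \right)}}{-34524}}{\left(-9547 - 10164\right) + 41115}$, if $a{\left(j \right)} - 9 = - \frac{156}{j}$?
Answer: $\frac{79717710617}{47539225776} \approx 1.6769$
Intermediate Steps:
$a{\left(j \right)} = 9 - \frac{156}{j}$
$\frac{35892 + \frac{a{\left(-193 \right)}}{-34524}}{\left(-9547 - 10164\right) + 41115} = \frac{35892 + \frac{9 - \frac{156}{-193}}{-34524}}{\left(-9547 - 10164\right) + 41115} = \frac{35892 + \left(9 - - \frac{156}{193}\right) \left(- \frac{1}{34524}\right)}{\left(-9547 - 10164\right) + 41115} = \frac{35892 + \left(9 + \frac{156}{193}\right) \left(- \frac{1}{34524}\right)}{-19711 + 41115} = \frac{35892 + \frac{1893}{193} \left(- \frac{1}{34524}\right)}{21404} = \left(35892 - \frac{631}{2221044}\right) \frac{1}{21404} = \frac{79717710617}{2221044} \cdot \frac{1}{21404} = \frac{79717710617}{47539225776}$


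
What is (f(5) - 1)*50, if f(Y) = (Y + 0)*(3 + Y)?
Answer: 1950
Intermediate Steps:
f(Y) = Y*(3 + Y)
(f(5) - 1)*50 = (5*(3 + 5) - 1)*50 = (5*8 - 1)*50 = (40 - 1)*50 = 39*50 = 1950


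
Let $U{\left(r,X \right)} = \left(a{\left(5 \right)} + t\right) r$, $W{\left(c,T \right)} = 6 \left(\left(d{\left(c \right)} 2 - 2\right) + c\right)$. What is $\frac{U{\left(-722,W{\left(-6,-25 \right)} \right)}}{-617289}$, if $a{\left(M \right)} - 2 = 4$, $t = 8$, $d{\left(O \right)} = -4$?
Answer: $\frac{10108}{617289} \approx 0.016375$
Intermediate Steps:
$a{\left(M \right)} = 6$ ($a{\left(M \right)} = 2 + 4 = 6$)
$W{\left(c,T \right)} = -60 + 6 c$ ($W{\left(c,T \right)} = 6 \left(\left(\left(-4\right) 2 - 2\right) + c\right) = 6 \left(\left(-8 - 2\right) + c\right) = 6 \left(-10 + c\right) = -60 + 6 c$)
$U{\left(r,X \right)} = 14 r$ ($U{\left(r,X \right)} = \left(6 + 8\right) r = 14 r$)
$\frac{U{\left(-722,W{\left(-6,-25 \right)} \right)}}{-617289} = \frac{14 \left(-722\right)}{-617289} = \left(-10108\right) \left(- \frac{1}{617289}\right) = \frac{10108}{617289}$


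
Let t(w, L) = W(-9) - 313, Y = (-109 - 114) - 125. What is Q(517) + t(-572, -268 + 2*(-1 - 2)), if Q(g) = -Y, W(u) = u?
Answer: 26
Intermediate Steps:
Y = -348 (Y = -223 - 125 = -348)
t(w, L) = -322 (t(w, L) = -9 - 313 = -322)
Q(g) = 348 (Q(g) = -1*(-348) = 348)
Q(517) + t(-572, -268 + 2*(-1 - 2)) = 348 - 322 = 26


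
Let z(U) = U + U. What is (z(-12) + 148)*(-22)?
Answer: -2728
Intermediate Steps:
z(U) = 2*U
(z(-12) + 148)*(-22) = (2*(-12) + 148)*(-22) = (-24 + 148)*(-22) = 124*(-22) = -2728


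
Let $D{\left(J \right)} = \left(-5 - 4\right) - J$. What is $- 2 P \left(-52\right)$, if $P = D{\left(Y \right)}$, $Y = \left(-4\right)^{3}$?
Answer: $5720$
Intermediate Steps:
$Y = -64$
$D{\left(J \right)} = -9 - J$
$P = 55$ ($P = -9 - -64 = -9 + 64 = 55$)
$- 2 P \left(-52\right) = \left(-2\right) 55 \left(-52\right) = \left(-110\right) \left(-52\right) = 5720$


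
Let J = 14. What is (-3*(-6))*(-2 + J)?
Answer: 216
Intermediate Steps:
(-3*(-6))*(-2 + J) = (-3*(-6))*(-2 + 14) = 18*12 = 216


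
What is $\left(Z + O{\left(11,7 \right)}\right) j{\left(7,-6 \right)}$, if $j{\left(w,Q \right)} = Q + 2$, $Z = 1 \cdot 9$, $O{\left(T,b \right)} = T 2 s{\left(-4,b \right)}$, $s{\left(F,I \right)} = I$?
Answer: $-652$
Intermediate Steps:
$O{\left(T,b \right)} = 2 T b$ ($O{\left(T,b \right)} = T 2 b = 2 T b$)
$Z = 9$
$j{\left(w,Q \right)} = 2 + Q$
$\left(Z + O{\left(11,7 \right)}\right) j{\left(7,-6 \right)} = \left(9 + 2 \cdot 11 \cdot 7\right) \left(2 - 6\right) = \left(9 + 154\right) \left(-4\right) = 163 \left(-4\right) = -652$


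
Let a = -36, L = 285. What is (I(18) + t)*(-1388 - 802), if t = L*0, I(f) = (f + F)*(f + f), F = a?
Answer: 1419120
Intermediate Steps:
F = -36
I(f) = 2*f*(-36 + f) (I(f) = (f - 36)*(f + f) = (-36 + f)*(2*f) = 2*f*(-36 + f))
t = 0 (t = 285*0 = 0)
(I(18) + t)*(-1388 - 802) = (2*18*(-36 + 18) + 0)*(-1388 - 802) = (2*18*(-18) + 0)*(-2190) = (-648 + 0)*(-2190) = -648*(-2190) = 1419120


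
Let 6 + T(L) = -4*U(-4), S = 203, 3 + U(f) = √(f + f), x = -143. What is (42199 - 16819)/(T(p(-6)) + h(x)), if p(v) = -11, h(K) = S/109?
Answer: 790273980/751739 + 804106080*I*√2/751739 ≈ 1051.3 + 1512.7*I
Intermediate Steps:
U(f) = -3 + √2*√f (U(f) = -3 + √(f + f) = -3 + √(2*f) = -3 + √2*√f)
h(K) = 203/109
T(L) = 6 - 8*I*√2 (T(L) = -6 - 4*(-3 + √2*√(-4)) = -6 - 4*(-3 + √2*(2*I)) = -6 - 4*(-3 + 2*I*√2) = -6 + (12 - 8*I*√2) = 6 - 8*I*√2)
(42199 - 16819)/(T(p(-6)) + h(x)) = (42199 - 16819)/((6 - 8*I*√2) + 203/109) = 25380/(857/109 - 8*I*√2)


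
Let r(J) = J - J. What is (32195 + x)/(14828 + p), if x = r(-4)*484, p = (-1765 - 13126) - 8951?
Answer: -32195/9014 ≈ -3.5717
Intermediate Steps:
r(J) = 0
p = -23842 (p = -14891 - 8951 = -23842)
x = 0 (x = 0*484 = 0)
(32195 + x)/(14828 + p) = (32195 + 0)/(14828 - 23842) = 32195/(-9014) = 32195*(-1/9014) = -32195/9014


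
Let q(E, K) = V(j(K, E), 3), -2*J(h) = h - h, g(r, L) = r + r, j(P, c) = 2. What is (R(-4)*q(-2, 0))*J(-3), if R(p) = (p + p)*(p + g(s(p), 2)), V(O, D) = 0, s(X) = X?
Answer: 0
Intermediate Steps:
g(r, L) = 2*r
J(h) = 0 (J(h) = -(h - h)/2 = -½*0 = 0)
q(E, K) = 0
R(p) = 6*p² (R(p) = (p + p)*(p + 2*p) = (2*p)*(3*p) = 6*p²)
(R(-4)*q(-2, 0))*J(-3) = ((6*(-4)²)*0)*0 = ((6*16)*0)*0 = (96*0)*0 = 0*0 = 0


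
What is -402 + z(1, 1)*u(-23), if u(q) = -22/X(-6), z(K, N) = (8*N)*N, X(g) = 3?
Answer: -1382/3 ≈ -460.67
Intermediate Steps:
z(K, N) = 8*N²
u(q) = -22/3
-402 + z(1, 1)*u(-23) = -402 + (8*1²)*(-22/3) = -402 + (8*1)*(-22/3) = -402 + 8*(-22/3) = -402 - 176/3 = -1382/3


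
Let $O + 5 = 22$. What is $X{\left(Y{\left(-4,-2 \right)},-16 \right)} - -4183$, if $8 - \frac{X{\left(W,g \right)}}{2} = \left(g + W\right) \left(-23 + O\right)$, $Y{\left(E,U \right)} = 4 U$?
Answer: $3911$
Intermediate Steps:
$O = 17$ ($O = -5 + 22 = 17$)
$X{\left(W,g \right)} = 16 + 12 W + 12 g$ ($X{\left(W,g \right)} = 16 - 2 \left(g + W\right) \left(-23 + 17\right) = 16 - 2 \left(W + g\right) \left(-6\right) = 16 - 2 \left(- 6 W - 6 g\right) = 16 + \left(12 W + 12 g\right) = 16 + 12 W + 12 g$)
$X{\left(Y{\left(-4,-2 \right)},-16 \right)} - -4183 = \left(16 + 12 \cdot 4 \left(-2\right) + 12 \left(-16\right)\right) - -4183 = \left(16 + 12 \left(-8\right) - 192\right) + 4183 = \left(16 - 96 - 192\right) + 4183 = -272 + 4183 = 3911$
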